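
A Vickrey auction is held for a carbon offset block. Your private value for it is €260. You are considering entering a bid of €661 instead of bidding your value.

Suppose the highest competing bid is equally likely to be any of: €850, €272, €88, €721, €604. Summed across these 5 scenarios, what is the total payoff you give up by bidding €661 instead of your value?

The deviation costs you only when the competing bid falls strictly between €260 and €661; elsewhere both bids give the same outcome.
€850: outcomes coincide → loss €0.
€272: truthful payoff €0, deviation payoff −€12 → loss €12.
€88: outcomes coincide → loss €0.
€721: outcomes coincide → loss €0.
€604: truthful payoff €0, deviation payoff −€344 → loss €344.
Total loss = €12 + €344 = €356.

€356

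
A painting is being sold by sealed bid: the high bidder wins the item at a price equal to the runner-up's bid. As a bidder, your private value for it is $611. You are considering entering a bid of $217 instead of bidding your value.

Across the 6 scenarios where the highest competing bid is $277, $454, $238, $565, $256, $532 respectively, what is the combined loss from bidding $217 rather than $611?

$1344

The deviation costs you only when the competing bid falls strictly between $217 and $611; elsewhere both bids give the same outcome.
$277: truthful payoff $334, deviation payoff $0 → loss $334.
$454: truthful payoff $157, deviation payoff $0 → loss $157.
$238: truthful payoff $373, deviation payoff $0 → loss $373.
$565: truthful payoff $46, deviation payoff $0 → loss $46.
$256: truthful payoff $355, deviation payoff $0 → loss $355.
$532: truthful payoff $79, deviation payoff $0 → loss $79.
Total loss = $334 + $157 + $373 + $46 + $355 + $79 = $1344.
Because the price is fixed by the runner-up's bid, deviating from your value can only change a good outcome into a bad one — never the reverse.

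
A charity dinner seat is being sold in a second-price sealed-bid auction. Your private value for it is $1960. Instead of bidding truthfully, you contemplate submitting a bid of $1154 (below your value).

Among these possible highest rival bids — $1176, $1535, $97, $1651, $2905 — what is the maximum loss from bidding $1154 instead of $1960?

$784

$1176: truthful gives $784, deviation gives $0 → loss $784.
$1535: truthful gives $425, deviation gives $0 → loss $425.
$97: same outcome either way → loss $0.
$1651: truthful gives $309, deviation gives $0 → loss $309.
$2905: same outcome either way → loss $0.
Maximum loss: $784.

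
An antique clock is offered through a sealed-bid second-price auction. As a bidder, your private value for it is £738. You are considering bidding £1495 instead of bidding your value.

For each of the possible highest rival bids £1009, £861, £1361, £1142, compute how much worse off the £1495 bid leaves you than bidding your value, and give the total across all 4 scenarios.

The deviation costs you only when the competing bid falls strictly between £738 and £1495; elsewhere both bids give the same outcome.
£1009: truthful payoff £0, deviation payoff −£271 → loss £271.
£861: truthful payoff £0, deviation payoff −£123 → loss £123.
£1361: truthful payoff £0, deviation payoff −£623 → loss £623.
£1142: truthful payoff £0, deviation payoff −£404 → loss £404.
Total loss = £271 + £123 + £623 + £404 = £1421.
Because the price is fixed by the runner-up's bid, deviating from your value can only change a good outcome into a bad one — never the reverse.

£1421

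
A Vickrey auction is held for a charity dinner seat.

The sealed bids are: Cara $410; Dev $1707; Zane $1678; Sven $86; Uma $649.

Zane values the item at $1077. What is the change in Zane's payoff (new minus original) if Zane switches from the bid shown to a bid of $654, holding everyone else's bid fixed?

The highest bid among the other bidders is $1707; Zane's bid doesn't change that.
Original bid $1678: Zane is not highest (top rival bid is $1707); payoff $0.
Alternative bid $654: Zane is not highest (top rival bid is $1707); payoff $0.
Change in payoff = $0 − ($0) = $0.

$0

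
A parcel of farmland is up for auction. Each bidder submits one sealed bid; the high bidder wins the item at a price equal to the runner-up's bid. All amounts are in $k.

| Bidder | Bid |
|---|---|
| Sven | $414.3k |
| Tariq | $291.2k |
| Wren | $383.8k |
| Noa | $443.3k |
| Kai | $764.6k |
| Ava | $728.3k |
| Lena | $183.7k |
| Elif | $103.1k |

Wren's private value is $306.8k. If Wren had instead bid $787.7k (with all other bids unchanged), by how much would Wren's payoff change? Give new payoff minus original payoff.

The highest bid among the other bidders is $764.6k; Wren's bid doesn't change that.
Original bid $383.8k: Wren is not highest (top rival bid is $764.6k); payoff $0k.
Alternative bid $787.7k: Wren is highest, pays the top rival bid $764.6k; payoff $306.8k − $764.6k = −$457.8k.
Change in payoff = −$457.8k − ($0k) = −$457.8k.

−$457.8k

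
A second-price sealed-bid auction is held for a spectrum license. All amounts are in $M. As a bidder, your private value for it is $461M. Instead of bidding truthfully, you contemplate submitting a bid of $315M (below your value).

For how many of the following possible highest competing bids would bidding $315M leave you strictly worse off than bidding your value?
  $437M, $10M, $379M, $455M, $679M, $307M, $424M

The deviation hurts exactly when the highest competing bid lies strictly between $315M and $461M — underbidding then forfeits a profitable win.
$437M: inside the interval → strictly worse (loss $24M).
$10M: below both → same outcome either way.
$379M: inside the interval → strictly worse (loss $82M).
$455M: inside the interval → strictly worse (loss $6M).
$679M: above both → same outcome either way.
$307M: below both → same outcome either way.
$424M: inside the interval → strictly worse (loss $37M).
Count: 4.

4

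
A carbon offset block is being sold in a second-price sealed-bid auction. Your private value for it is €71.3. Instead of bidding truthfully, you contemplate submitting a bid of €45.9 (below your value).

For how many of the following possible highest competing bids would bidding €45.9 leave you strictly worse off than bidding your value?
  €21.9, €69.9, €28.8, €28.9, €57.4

The deviation hurts exactly when the highest competing bid lies strictly between €45.9 and €71.3 — underbidding then forfeits a profitable win.
€21.9: below both → same outcome either way.
€69.9: inside the interval → strictly worse (loss €1.4).
€28.8: below both → same outcome either way.
€28.9: below both → same outcome either way.
€57.4: inside the interval → strictly worse (loss €13.9).
Count: 2.

2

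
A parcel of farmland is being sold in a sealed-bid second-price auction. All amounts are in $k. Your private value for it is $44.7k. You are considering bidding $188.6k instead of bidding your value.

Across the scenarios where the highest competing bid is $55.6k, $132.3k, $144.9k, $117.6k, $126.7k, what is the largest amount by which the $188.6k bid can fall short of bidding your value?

$55.6k: truthful gives $0k, deviation gives −$10.9k → loss $10.9k.
$132.3k: truthful gives $0k, deviation gives −$87.6k → loss $87.6k.
$144.9k: truthful gives $0k, deviation gives −$100.2k → loss $100.2k.
$117.6k: truthful gives $0k, deviation gives −$72.9k → loss $72.9k.
$126.7k: truthful gives $0k, deviation gives −$82k → loss $82k.
Maximum loss: $100.2k.

$100.2k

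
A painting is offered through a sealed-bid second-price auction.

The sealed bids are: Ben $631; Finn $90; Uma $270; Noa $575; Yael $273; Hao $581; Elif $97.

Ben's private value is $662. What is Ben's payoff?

Highest bid: Ben at $631, so Ben wins.
Second-highest bid: Hao at $581 — that is the price the winner pays.
Ben's payoff = value − price = $662 − $581 = $81.

$81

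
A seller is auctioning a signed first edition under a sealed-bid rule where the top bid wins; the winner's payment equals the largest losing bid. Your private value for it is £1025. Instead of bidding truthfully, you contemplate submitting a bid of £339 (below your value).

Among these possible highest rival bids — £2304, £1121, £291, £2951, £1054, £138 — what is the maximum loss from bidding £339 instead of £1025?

£2304: same outcome either way → loss £0.
£1121: same outcome either way → loss £0.
£291: same outcome either way → loss £0.
£2951: same outcome either way → loss £0.
£1054: same outcome either way → loss £0.
£138: same outcome either way → loss £0.
Maximum loss: £0.

£0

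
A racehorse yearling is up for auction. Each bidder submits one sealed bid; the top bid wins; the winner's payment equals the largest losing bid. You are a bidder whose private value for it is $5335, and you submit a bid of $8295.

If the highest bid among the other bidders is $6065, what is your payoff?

Your bid $8295 exceeds the highest competing bid $6065, so you win.
In a second-price auction the winner pays the second-highest bid, $6065.
Payoff = value − price = $5335 − $6065 = −$730.

−$730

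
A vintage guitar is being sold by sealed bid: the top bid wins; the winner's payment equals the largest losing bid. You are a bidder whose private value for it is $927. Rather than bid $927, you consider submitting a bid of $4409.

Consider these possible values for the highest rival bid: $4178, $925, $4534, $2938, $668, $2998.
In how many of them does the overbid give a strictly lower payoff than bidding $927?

3

The deviation hurts exactly when the highest competing bid lies strictly between $927 and $4409 — overbidding then wins at a price above your value.
$4178: inside the interval → strictly worse (loss $3251).
$925: below both → same outcome either way.
$4534: above both → same outcome either way.
$2938: inside the interval → strictly worse (loss $2011).
$668: below both → same outcome either way.
$2998: inside the interval → strictly worse (loss $2071).
Count: 3.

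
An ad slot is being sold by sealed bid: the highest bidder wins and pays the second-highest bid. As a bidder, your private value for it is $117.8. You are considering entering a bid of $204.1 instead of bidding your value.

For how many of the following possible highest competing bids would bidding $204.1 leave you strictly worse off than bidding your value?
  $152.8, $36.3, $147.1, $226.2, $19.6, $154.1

The deviation hurts exactly when the highest competing bid lies strictly between $117.8 and $204.1 — overbidding then wins at a price above your value.
$152.8: inside the interval → strictly worse (loss $35).
$36.3: below both → same outcome either way.
$147.1: inside the interval → strictly worse (loss $29.3).
$226.2: above both → same outcome either way.
$19.6: below both → same outcome either way.
$154.1: inside the interval → strictly worse (loss $36.3).
Count: 3.

3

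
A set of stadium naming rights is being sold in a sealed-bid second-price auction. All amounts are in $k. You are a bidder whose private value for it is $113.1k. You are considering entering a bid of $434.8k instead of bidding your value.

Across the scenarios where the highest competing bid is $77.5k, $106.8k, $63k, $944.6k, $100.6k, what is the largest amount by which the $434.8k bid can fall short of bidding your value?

$0k

$77.5k: same outcome either way → loss $0k.
$106.8k: same outcome either way → loss $0k.
$63k: same outcome either way → loss $0k.
$944.6k: same outcome either way → loss $0k.
$100.6k: same outcome either way → loss $0k.
Maximum loss: $0k.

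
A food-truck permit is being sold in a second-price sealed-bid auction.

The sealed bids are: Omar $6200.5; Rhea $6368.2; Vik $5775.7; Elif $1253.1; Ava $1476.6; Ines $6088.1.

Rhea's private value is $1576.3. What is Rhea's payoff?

Highest bid: Rhea at $6368.2, so Rhea wins.
Second-highest bid: Omar at $6200.5 — that is the price the winner pays.
Rhea's payoff = value − price = $1576.3 − $6200.5 = −$4624.2.

−$4624.2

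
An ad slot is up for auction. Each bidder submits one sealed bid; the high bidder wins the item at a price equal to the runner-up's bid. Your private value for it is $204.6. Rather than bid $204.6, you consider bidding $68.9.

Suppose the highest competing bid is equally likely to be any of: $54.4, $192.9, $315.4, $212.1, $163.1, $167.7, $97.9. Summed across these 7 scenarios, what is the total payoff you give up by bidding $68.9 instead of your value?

The deviation costs you only when the competing bid falls strictly between $68.9 and $204.6; elsewhere both bids give the same outcome.
$54.4: outcomes coincide → loss $0.
$192.9: truthful payoff $11.7, deviation payoff $0 → loss $11.7.
$315.4: outcomes coincide → loss $0.
$212.1: outcomes coincide → loss $0.
$163.1: truthful payoff $41.5, deviation payoff $0 → loss $41.5.
$167.7: truthful payoff $36.9, deviation payoff $0 → loss $36.9.
$97.9: truthful payoff $106.7, deviation payoff $0 → loss $106.7.
Total loss = $11.7 + $41.5 + $36.9 + $106.7 = $196.8.

$196.8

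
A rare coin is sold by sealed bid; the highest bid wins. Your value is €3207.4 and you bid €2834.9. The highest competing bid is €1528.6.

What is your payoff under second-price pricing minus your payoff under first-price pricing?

You have the highest bid, so you win under either rule.
Second-price: pay €1528.6 → payoff €1678.8.
First-price: pay your own bid €2834.9 → payoff €372.5.
Difference = €1678.8 − (€372.5) = €1306.3.

€1306.3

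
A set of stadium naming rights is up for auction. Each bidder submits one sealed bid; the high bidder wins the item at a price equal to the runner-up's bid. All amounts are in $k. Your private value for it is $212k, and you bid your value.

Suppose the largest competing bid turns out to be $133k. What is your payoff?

Your bid $212k exceeds the highest competing bid $133k, so you win.
In a second-price auction the winner pays the second-highest bid, $133k.
Payoff = value − price = $212k − $133k = $79k.

$79k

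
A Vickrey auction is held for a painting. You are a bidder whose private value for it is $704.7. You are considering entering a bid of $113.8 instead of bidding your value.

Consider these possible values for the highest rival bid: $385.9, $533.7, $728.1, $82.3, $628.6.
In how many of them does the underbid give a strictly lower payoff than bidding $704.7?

The deviation hurts exactly when the highest competing bid lies strictly between $113.8 and $704.7 — underbidding then forfeits a profitable win.
$385.9: inside the interval → strictly worse (loss $318.8).
$533.7: inside the interval → strictly worse (loss $171).
$728.1: above both → same outcome either way.
$82.3: below both → same outcome either way.
$628.6: inside the interval → strictly worse (loss $76.1).
Count: 3.

3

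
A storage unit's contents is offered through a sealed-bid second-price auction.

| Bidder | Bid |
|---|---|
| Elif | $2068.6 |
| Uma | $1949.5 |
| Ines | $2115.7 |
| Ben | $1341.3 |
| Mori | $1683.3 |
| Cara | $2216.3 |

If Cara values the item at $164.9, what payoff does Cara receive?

−$1950.8

Highest bid: Cara at $2216.3, so Cara wins.
Second-highest bid: Ines at $2115.7 — that is the price the winner pays.
Cara's payoff = value − price = $164.9 − $2115.7 = −$1950.8.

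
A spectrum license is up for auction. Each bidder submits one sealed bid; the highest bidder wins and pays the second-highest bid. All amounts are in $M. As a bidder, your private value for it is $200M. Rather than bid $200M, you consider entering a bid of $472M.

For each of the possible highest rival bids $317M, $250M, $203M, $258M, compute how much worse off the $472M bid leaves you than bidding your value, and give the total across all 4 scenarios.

The deviation costs you only when the competing bid falls strictly between $200M and $472M; elsewhere both bids give the same outcome.
$317M: truthful payoff $0M, deviation payoff −$117M → loss $117M.
$250M: truthful payoff $0M, deviation payoff −$50M → loss $50M.
$203M: truthful payoff $0M, deviation payoff −$3M → loss $3M.
$258M: truthful payoff $0M, deviation payoff −$58M → loss $58M.
Total loss = $117M + $50M + $3M + $58M = $228M.

$228M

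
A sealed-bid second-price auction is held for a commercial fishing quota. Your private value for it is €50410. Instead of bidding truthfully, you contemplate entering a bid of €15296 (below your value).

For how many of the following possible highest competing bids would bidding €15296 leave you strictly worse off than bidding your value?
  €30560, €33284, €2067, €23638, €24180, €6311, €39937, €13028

5

The deviation hurts exactly when the highest competing bid lies strictly between €15296 and €50410 — underbidding then forfeits a profitable win.
€30560: inside the interval → strictly worse (loss €19850).
€33284: inside the interval → strictly worse (loss €17126).
€2067: below both → same outcome either way.
€23638: inside the interval → strictly worse (loss €26772).
€24180: inside the interval → strictly worse (loss €26230).
€6311: below both → same outcome either way.
€39937: inside the interval → strictly worse (loss €10473).
€13028: below both → same outcome either way.
Count: 5.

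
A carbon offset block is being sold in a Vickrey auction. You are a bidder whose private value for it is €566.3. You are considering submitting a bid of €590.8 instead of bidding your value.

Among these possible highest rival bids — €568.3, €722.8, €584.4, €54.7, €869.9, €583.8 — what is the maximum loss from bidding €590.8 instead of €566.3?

€18.1

€568.3: truthful gives €0, deviation gives −€2 → loss €2.
€722.8: same outcome either way → loss €0.
€584.4: truthful gives €0, deviation gives −€18.1 → loss €18.1.
€54.7: same outcome either way → loss €0.
€869.9: same outcome either way → loss €0.
€583.8: truthful gives €0, deviation gives −€17.5 → loss €17.5.
Maximum loss: €18.1.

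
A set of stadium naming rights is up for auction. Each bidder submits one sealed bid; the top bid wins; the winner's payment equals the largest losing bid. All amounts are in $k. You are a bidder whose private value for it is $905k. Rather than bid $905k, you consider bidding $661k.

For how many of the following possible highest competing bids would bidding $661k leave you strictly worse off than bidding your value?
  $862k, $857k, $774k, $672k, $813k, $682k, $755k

The deviation hurts exactly when the highest competing bid lies strictly between $661k and $905k — underbidding then forfeits a profitable win.
$862k: inside the interval → strictly worse (loss $43k).
$857k: inside the interval → strictly worse (loss $48k).
$774k: inside the interval → strictly worse (loss $131k).
$672k: inside the interval → strictly worse (loss $233k).
$813k: inside the interval → strictly worse (loss $92k).
$682k: inside the interval → strictly worse (loss $223k).
$755k: inside the interval → strictly worse (loss $150k).
Count: 7.

7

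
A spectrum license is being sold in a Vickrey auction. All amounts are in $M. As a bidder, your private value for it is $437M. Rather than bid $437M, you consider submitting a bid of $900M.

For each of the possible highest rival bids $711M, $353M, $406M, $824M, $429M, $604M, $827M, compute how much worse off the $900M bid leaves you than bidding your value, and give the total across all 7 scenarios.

$1218M

The deviation costs you only when the competing bid falls strictly between $437M and $900M; elsewhere both bids give the same outcome.
$711M: truthful payoff $0M, deviation payoff −$274M → loss $274M.
$353M: outcomes coincide → loss $0M.
$406M: outcomes coincide → loss $0M.
$824M: truthful payoff $0M, deviation payoff −$387M → loss $387M.
$429M: outcomes coincide → loss $0M.
$604M: truthful payoff $0M, deviation payoff −$167M → loss $167M.
$827M: truthful payoff $0M, deviation payoff −$390M → loss $390M.
Total loss = $274M + $387M + $167M + $390M = $1218M.
Truthful bidding weakly dominates here: raising your bid can only win items priced above your value, and lowering it can only forfeit items priced below.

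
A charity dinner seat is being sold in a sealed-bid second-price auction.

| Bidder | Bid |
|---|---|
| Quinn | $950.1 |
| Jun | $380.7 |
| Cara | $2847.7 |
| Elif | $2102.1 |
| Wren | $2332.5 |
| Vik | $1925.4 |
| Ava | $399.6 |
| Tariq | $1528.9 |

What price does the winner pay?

$2332.5

Highest bid: Cara at $2847.7, so Cara wins.
Second-highest bid: Wren at $2332.5 — that is the price the winner pays.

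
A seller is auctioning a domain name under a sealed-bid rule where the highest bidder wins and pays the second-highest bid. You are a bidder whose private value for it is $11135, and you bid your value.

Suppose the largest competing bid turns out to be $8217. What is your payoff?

Your bid $11135 exceeds the highest competing bid $8217, so you win.
In a second-price auction the winner pays the second-highest bid, $8217.
Payoff = value − price = $11135 − $8217 = $2918.

$2918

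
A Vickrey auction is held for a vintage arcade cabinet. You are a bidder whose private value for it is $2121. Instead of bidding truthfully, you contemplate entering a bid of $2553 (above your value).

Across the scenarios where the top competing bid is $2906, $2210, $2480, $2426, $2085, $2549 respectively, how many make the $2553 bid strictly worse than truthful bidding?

4

The deviation hurts exactly when the highest competing bid lies strictly between $2121 and $2553 — overbidding then wins at a price above your value.
$2906: above both → same outcome either way.
$2210: inside the interval → strictly worse (loss $89).
$2480: inside the interval → strictly worse (loss $359).
$2426: inside the interval → strictly worse (loss $305).
$2085: below both → same outcome either way.
$2549: inside the interval → strictly worse (loss $428).
Count: 4.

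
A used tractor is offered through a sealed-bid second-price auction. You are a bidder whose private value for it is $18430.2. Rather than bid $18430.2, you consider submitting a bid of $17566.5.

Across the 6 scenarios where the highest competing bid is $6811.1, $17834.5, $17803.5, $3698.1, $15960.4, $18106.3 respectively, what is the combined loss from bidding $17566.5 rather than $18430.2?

The deviation costs you only when the competing bid falls strictly between $17566.5 and $18430.2; elsewhere both bids give the same outcome.
$6811.1: outcomes coincide → loss $0.
$17834.5: truthful payoff $595.7, deviation payoff $0 → loss $595.7.
$17803.5: truthful payoff $626.7, deviation payoff $0 → loss $626.7.
$3698.1: outcomes coincide → loss $0.
$15960.4: outcomes coincide → loss $0.
$18106.3: truthful payoff $323.9, deviation payoff $0 → loss $323.9.
Total loss = $595.7 + $626.7 + $323.9 = $1546.3.
In a second-price auction your bid sets only whether you win, not what you pay, so bidding your true value is weakly dominant.

$1546.3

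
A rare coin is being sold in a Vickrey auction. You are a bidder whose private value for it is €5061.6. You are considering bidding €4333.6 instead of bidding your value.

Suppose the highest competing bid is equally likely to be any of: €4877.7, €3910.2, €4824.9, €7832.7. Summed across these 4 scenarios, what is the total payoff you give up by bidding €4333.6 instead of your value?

€420.6

The deviation costs you only when the competing bid falls strictly between €4333.6 and €5061.6; elsewhere both bids give the same outcome.
€4877.7: truthful payoff €183.9, deviation payoff €0 → loss €183.9.
€3910.2: outcomes coincide → loss €0.
€4824.9: truthful payoff €236.7, deviation payoff €0 → loss €236.7.
€7832.7: outcomes coincide → loss €0.
Total loss = €183.9 + €236.7 = €420.6.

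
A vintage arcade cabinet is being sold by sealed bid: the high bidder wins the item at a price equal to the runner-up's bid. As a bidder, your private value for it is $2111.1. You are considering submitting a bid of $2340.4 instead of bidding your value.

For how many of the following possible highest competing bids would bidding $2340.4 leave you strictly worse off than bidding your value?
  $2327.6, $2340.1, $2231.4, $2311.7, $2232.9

The deviation hurts exactly when the highest competing bid lies strictly between $2111.1 and $2340.4 — overbidding then wins at a price above your value.
$2327.6: inside the interval → strictly worse (loss $216.5).
$2340.1: inside the interval → strictly worse (loss $229).
$2231.4: inside the interval → strictly worse (loss $120.3).
$2311.7: inside the interval → strictly worse (loss $200.6).
$2232.9: inside the interval → strictly worse (loss $121.8).
Count: 5.

5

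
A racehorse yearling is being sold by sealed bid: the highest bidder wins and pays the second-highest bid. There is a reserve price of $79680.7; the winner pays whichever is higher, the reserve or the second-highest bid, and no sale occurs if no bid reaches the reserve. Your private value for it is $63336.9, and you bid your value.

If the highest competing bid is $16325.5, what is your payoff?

Your bid $63336.9 is the highest bid but falls below the reserve $79680.7, so the item goes unsold. Payoff $0.

$0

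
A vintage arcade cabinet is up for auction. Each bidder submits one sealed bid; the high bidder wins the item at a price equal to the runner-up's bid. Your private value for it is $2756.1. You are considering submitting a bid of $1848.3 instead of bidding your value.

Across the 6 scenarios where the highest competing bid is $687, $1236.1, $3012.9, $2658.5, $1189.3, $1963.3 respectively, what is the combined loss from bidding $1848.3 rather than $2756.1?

$890.4

The deviation costs you only when the competing bid falls strictly between $1848.3 and $2756.1; elsewhere both bids give the same outcome.
$687: outcomes coincide → loss $0.
$1236.1: outcomes coincide → loss $0.
$3012.9: outcomes coincide → loss $0.
$2658.5: truthful payoff $97.6, deviation payoff $0 → loss $97.6.
$1189.3: outcomes coincide → loss $0.
$1963.3: truthful payoff $792.8, deviation payoff $0 → loss $792.8.
Total loss = $97.6 + $792.8 = $890.4.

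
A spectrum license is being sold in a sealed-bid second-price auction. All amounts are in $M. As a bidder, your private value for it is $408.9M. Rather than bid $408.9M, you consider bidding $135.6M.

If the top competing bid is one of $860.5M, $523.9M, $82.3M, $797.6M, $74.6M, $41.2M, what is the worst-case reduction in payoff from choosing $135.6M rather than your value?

$0M

$860.5M: same outcome either way → loss $0M.
$523.9M: same outcome either way → loss $0M.
$82.3M: same outcome either way → loss $0M.
$797.6M: same outcome either way → loss $0M.
$74.6M: same outcome either way → loss $0M.
$41.2M: same outcome either way → loss $0M.
Maximum loss: $0M.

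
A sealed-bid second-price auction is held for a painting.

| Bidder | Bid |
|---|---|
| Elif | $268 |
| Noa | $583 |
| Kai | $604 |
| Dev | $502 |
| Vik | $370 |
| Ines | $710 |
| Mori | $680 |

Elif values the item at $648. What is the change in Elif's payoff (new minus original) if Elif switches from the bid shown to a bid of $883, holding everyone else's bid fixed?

−$62

The highest bid among the other bidders is $710; Elif's bid doesn't change that.
Original bid $268: Elif is not highest (top rival bid is $710); payoff $0.
Alternative bid $883: Elif is highest, pays the top rival bid $710; payoff $648 − $710 = −$62.
Change in payoff = −$62 − ($0) = −$62.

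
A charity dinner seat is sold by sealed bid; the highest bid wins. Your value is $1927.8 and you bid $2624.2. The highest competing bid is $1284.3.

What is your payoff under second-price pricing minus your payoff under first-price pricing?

You have the highest bid, so you win under either rule.
Second-price: pay $1284.3 → payoff $643.5.
First-price: pay your own bid $2624.2 → payoff −$696.4.
Difference = $643.5 − (−$696.4) = $1339.9.

$1339.9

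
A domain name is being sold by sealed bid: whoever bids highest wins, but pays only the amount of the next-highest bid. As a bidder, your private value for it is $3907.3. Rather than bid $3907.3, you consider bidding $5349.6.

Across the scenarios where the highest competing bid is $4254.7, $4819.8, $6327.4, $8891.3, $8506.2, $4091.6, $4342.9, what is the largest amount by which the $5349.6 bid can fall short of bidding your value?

$4254.7: truthful gives $0, deviation gives −$347.4 → loss $347.4.
$4819.8: truthful gives $0, deviation gives −$912.5 → loss $912.5.
$6327.4: same outcome either way → loss $0.
$8891.3: same outcome either way → loss $0.
$8506.2: same outcome either way → loss $0.
$4091.6: truthful gives $0, deviation gives −$184.3 → loss $184.3.
$4342.9: truthful gives $0, deviation gives −$435.6 → loss $435.6.
Maximum loss: $912.5.

$912.5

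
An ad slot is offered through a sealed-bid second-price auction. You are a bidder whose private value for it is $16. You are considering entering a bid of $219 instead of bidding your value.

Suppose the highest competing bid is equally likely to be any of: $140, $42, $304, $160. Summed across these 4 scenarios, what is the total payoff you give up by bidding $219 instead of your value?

The deviation costs you only when the competing bid falls strictly between $16 and $219; elsewhere both bids give the same outcome.
$140: truthful payoff $0, deviation payoff −$124 → loss $124.
$42: truthful payoff $0, deviation payoff −$26 → loss $26.
$304: outcomes coincide → loss $0.
$160: truthful payoff $0, deviation payoff −$144 → loss $144.
Total loss = $124 + $26 + $144 = $294.

$294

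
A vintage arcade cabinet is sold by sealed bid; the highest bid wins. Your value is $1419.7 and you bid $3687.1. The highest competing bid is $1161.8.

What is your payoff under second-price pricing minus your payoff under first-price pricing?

$2525.3

You have the highest bid, so you win under either rule.
Second-price: pay $1161.8 → payoff $257.9.
First-price: pay your own bid $3687.1 → payoff −$2267.4.
Difference = $257.9 − (−$2267.4) = $2525.3.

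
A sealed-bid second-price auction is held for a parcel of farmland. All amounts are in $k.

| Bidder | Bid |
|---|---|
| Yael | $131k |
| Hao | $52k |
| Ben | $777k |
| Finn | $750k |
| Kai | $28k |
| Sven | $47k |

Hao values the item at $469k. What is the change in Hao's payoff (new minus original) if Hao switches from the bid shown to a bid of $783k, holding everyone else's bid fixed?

−$308k

The highest bid among the other bidders is $777k; Hao's bid doesn't change that.
Original bid $52k: Hao is not highest (top rival bid is $777k); payoff $0k.
Alternative bid $783k: Hao is highest, pays the top rival bid $777k; payoff $469k − $777k = −$308k.
Change in payoff = −$308k − ($0k) = −$308k.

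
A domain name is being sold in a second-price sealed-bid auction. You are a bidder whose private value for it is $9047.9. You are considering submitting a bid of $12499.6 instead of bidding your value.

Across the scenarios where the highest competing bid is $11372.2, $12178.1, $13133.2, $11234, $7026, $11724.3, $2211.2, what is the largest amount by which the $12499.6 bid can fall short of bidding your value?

$3130.2

$11372.2: truthful gives $0, deviation gives −$2324.3 → loss $2324.3.
$12178.1: truthful gives $0, deviation gives −$3130.2 → loss $3130.2.
$13133.2: same outcome either way → loss $0.
$11234: truthful gives $0, deviation gives −$2186.1 → loss $2186.1.
$7026: same outcome either way → loss $0.
$11724.3: truthful gives $0, deviation gives −$2676.4 → loss $2676.4.
$2211.2: same outcome either way → loss $0.
Maximum loss: $3130.2.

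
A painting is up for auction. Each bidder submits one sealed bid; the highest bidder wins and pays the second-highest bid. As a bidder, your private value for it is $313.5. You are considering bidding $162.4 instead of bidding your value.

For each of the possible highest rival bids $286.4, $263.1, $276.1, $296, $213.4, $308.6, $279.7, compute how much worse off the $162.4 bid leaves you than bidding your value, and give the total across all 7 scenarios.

$271.2

The deviation costs you only when the competing bid falls strictly between $162.4 and $313.5; elsewhere both bids give the same outcome.
$286.4: truthful payoff $27.1, deviation payoff $0 → loss $27.1.
$263.1: truthful payoff $50.4, deviation payoff $0 → loss $50.4.
$276.1: truthful payoff $37.4, deviation payoff $0 → loss $37.4.
$296: truthful payoff $17.5, deviation payoff $0 → loss $17.5.
$213.4: truthful payoff $100.1, deviation payoff $0 → loss $100.1.
$308.6: truthful payoff $4.9, deviation payoff $0 → loss $4.9.
$279.7: truthful payoff $33.8, deviation payoff $0 → loss $33.8.
Total loss = $27.1 + $50.4 + $37.4 + $17.5 + $100.1 + $4.9 + $33.8 = $271.2.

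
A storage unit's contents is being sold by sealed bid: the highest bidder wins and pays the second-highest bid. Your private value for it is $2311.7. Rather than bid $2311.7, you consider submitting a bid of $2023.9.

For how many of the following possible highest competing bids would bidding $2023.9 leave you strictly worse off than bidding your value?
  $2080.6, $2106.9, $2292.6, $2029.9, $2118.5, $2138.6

The deviation hurts exactly when the highest competing bid lies strictly between $2023.9 and $2311.7 — underbidding then forfeits a profitable win.
$2080.6: inside the interval → strictly worse (loss $231.1).
$2106.9: inside the interval → strictly worse (loss $204.8).
$2292.6: inside the interval → strictly worse (loss $19.1).
$2029.9: inside the interval → strictly worse (loss $281.8).
$2118.5: inside the interval → strictly worse (loss $193.2).
$2138.6: inside the interval → strictly worse (loss $173.1).
Count: 6.

6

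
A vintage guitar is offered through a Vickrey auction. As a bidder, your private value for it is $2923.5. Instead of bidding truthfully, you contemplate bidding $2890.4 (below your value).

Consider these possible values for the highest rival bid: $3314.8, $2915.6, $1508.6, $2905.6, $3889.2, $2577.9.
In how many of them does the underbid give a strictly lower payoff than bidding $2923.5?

The deviation hurts exactly when the highest competing bid lies strictly between $2890.4 and $2923.5 — underbidding then forfeits a profitable win.
$3314.8: above both → same outcome either way.
$2915.6: inside the interval → strictly worse (loss $7.9).
$1508.6: below both → same outcome either way.
$2905.6: inside the interval → strictly worse (loss $17.9).
$3889.2: above both → same outcome either way.
$2577.9: below both → same outcome either way.
Count: 2.

2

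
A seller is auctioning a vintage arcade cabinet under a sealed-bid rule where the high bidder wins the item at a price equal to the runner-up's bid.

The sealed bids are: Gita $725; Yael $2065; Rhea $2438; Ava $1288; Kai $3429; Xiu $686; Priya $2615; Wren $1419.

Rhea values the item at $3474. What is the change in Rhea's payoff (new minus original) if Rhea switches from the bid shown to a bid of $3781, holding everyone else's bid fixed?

The highest bid among the other bidders is $3429; Rhea's bid doesn't change that.
Original bid $2438: Rhea is not highest (top rival bid is $3429); payoff $0.
Alternative bid $3781: Rhea is highest, pays the top rival bid $3429; payoff $3474 − $3429 = $45.
Change in payoff = $45 − ($0) = $45.

$45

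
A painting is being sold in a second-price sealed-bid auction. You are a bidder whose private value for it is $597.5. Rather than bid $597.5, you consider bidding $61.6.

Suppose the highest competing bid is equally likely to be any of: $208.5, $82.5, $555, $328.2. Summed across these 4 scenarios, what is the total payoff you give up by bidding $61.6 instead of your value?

$1215.8

The deviation costs you only when the competing bid falls strictly between $61.6 and $597.5; elsewhere both bids give the same outcome.
$208.5: truthful payoff $389, deviation payoff $0 → loss $389.
$82.5: truthful payoff $515, deviation payoff $0 → loss $515.
$555: truthful payoff $42.5, deviation payoff $0 → loss $42.5.
$328.2: truthful payoff $269.3, deviation payoff $0 → loss $269.3.
Total loss = $389 + $515 + $42.5 + $269.3 = $1215.8.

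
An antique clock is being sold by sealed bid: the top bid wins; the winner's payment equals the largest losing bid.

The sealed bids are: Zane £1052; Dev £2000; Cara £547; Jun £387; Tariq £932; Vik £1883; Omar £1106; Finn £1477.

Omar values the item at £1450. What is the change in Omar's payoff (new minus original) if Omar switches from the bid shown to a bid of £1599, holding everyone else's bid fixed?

The highest bid among the other bidders is £2000; Omar's bid doesn't change that.
Original bid £1106: Omar is not highest (top rival bid is £2000); payoff £0.
Alternative bid £1599: Omar is not highest (top rival bid is £2000); payoff £0.
Change in payoff = £0 − (£0) = £0.

£0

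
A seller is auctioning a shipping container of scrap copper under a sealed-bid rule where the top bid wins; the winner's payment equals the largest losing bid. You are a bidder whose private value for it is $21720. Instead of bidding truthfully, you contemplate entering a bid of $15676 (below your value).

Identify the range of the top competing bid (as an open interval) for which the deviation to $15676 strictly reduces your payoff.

($15676, $21720)

If the competing bid is below $15676, both bids win at the same price — no difference.
If it is above $21720, both bids lose — no difference.
If it lies strictly between $15676 and $21720, bidding your value wins at a price below your value (positive payoff) while bidding $15676 loses (payoff 0).
So the deviation strictly hurts on the open interval ($15676, $21720).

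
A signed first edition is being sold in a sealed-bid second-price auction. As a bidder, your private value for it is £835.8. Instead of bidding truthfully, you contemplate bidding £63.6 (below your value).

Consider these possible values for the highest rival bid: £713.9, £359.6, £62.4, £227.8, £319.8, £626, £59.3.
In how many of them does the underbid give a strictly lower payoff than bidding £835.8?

The deviation hurts exactly when the highest competing bid lies strictly between £63.6 and £835.8 — underbidding then forfeits a profitable win.
£713.9: inside the interval → strictly worse (loss £121.9).
£359.6: inside the interval → strictly worse (loss £476.2).
£62.4: below both → same outcome either way.
£227.8: inside the interval → strictly worse (loss £608).
£319.8: inside the interval → strictly worse (loss £516).
£626: inside the interval → strictly worse (loss £209.8).
£59.3: below both → same outcome either way.
Count: 5.

5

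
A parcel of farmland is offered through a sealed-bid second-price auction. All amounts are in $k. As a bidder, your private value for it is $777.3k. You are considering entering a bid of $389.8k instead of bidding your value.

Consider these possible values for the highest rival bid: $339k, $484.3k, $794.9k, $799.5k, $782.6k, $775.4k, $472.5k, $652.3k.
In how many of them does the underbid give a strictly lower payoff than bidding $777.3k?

The deviation hurts exactly when the highest competing bid lies strictly between $389.8k and $777.3k — underbidding then forfeits a profitable win.
$339k: below both → same outcome either way.
$484.3k: inside the interval → strictly worse (loss $293k).
$794.9k: above both → same outcome either way.
$799.5k: above both → same outcome either way.
$782.6k: above both → same outcome either way.
$775.4k: inside the interval → strictly worse (loss $1.9k).
$472.5k: inside the interval → strictly worse (loss $304.8k).
$652.3k: inside the interval → strictly worse (loss $125k).
Count: 4.

4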